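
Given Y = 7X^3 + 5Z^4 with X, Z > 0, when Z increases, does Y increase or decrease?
Y increases

Taking the partial derivative:
∂Y/∂Z = 20Z^3

∂Y/∂Z = 20Z^3 > 0 (assuming positive values)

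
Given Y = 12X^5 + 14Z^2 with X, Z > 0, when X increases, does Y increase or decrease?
Y increases

Taking the partial derivative:
∂Y/∂X = 60X^4

∂Y/∂X = 60X^4 > 0 (assuming positive values)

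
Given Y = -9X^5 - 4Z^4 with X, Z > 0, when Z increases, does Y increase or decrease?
Y decreases

Taking the partial derivative:
∂Y/∂Z = -16Z^3

∂Y/∂Z = -16Z^3 < 0 (assuming positive values)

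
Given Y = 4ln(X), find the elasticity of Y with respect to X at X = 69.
Elasticity = 1/ln(69) ≈ 0.2362

Elasticity = (dY/dX) · (X/Y)

dY/dX = 4/X
At X = 69: dY/dX = 4/69, Y = 4·ln(69)

Elasticity = (4/69) · (69 / (4·ln(69))) = 1/ln(69) ≈ 0.2362

Interpretation: for a small percentage change in X, the percentage change in Y is approximately 0.24 times as large.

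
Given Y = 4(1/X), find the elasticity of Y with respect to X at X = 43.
Elasticity = -1

Elasticity = (dY/dX) · (X/Y)

dY/dX = -4/X²
At X = 43: dY/dX = -4/1849, Y = 4/43

Elasticity = (-4/1849) · (43 / (4/43)) = -1

Interpretation: for a small percentage change in X, the percentage change in Y is approximately -1.00 times as large.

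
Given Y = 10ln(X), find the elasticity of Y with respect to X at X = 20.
Elasticity = 1/ln(20) ≈ 0.3338

Elasticity = (dY/dX) · (X/Y)

dY/dX = 10/X
At X = 20: dY/dX = 1/2, Y = 10·ln(20)

Elasticity = (1/2) · (20 / (10·ln(20))) = 1/ln(20) ≈ 0.3338

Interpretation: for a small percentage change in X, the percentage change in Y is approximately 0.33 times as large.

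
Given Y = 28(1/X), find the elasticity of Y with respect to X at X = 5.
Elasticity = -1

Elasticity = (dY/dX) · (X/Y)

dY/dX = -28/X²
At X = 5: dY/dX = -28/25, Y = 28/5

Elasticity = (-28/25) · (5 / (28/5)) = -1

Interpretation: for a small percentage change in X, the percentage change in Y is approximately -1.00 times as large.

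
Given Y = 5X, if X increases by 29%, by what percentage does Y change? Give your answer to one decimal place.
29.0%

For Y = 5X:
If X → X(1 + 0.29)
Then Y → Y · (1 + 0.29)^1
     = Y · 1.2900

Percentage change = ((1 + 0.29)^1 − 1) × 100% = 29.0%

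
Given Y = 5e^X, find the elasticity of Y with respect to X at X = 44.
Elasticity = 44

Elasticity = (dY/dX) · (X/Y)

dY/dX = 5·e^X
At X = 44: dY/dX = 5·e^44, Y = 5·e^44

Elasticity = (5·e^44) · (44 / (5·e^44)) = 44

Interpretation: for a small percentage change in X, the percentage change in Y is approximately 44.00 times as large.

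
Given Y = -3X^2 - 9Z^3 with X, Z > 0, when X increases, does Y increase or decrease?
Y decreases

Taking the partial derivative:
∂Y/∂X = -6X

∂Y/∂X = -6X < 0 (assuming positive values)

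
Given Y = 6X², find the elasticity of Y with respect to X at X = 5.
Elasticity = 2

Elasticity = (dY/dX) · (X/Y)

dY/dX = 12·X
At X = 5: dY/dX = 60, Y = 150

Elasticity = 60 · (5 / 150) = 2

Interpretation: for a small percentage change in X, the percentage change in Y is approximately 2.00 times as large.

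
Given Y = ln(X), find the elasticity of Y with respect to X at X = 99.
Elasticity = 1/ln(99) ≈ 0.2176

Elasticity = (dY/dX) · (X/Y)

dY/dX = 1/X
At X = 99: dY/dX = 1/99, Y = ln(99)

Elasticity = (1/99) · (99 / (ln(99))) = 1/ln(99) ≈ 0.2176

Interpretation: for a small percentage change in X, the percentage change in Y is approximately 0.22 times as large.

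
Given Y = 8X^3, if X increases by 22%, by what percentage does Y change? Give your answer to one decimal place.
81.6%

For Y = 8X^3:
If X → X(1 + 0.22)
Then Y → Y · (1 + 0.22)^3
     ≈ Y · 1.8158

Percentage change = ((1 + 0.22)^3 − 1) × 100% ≈ 81.6%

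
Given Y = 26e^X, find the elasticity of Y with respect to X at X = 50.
Elasticity = 50

Elasticity = (dY/dX) · (X/Y)

dY/dX = 26·e^X
At X = 50: dY/dX = 26·e^50, Y = 26·e^50

Elasticity = (26·e^50) · (50 / (26·e^50)) = 50

Interpretation: for a small percentage change in X, the percentage change in Y is approximately 50.00 times as large.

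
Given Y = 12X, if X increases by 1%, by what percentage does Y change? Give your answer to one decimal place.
1.0%

For Y = 12X:
If X → X(1 + 0.01)
Then Y → Y · (1 + 0.01)^1
     = Y · 1.0100

Percentage change = ((1 + 0.01)^1 − 1) × 100% = 1.0%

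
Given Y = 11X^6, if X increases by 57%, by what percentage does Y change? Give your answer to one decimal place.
1397.6%

For Y = 11X^6:
If X → X(1 + 0.57)
Then Y → Y · (1 + 0.57)^6
     ≈ Y · 14.9761

Percentage change = ((1 + 0.57)^6 − 1) × 100% ≈ 1397.6%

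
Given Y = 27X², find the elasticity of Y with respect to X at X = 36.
Elasticity = 2

Elasticity = (dY/dX) · (X/Y)

dY/dX = 54·X
At X = 36: dY/dX = 1944, Y = 34992

Elasticity = 1944 · (36 / 34992) = 2

Interpretation: for a small percentage change in X, the percentage change in Y is approximately 2.00 times as large.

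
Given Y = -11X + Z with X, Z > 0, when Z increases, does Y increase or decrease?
Y increases

Taking the partial derivative:
∂Y/∂Z = 1

∂Y/∂Z = 1 > 0 (assuming positive values)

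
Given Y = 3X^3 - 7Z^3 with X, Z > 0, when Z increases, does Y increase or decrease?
Y decreases

Taking the partial derivative:
∂Y/∂Z = -21Z^2

∂Y/∂Z = -21Z^2 < 0 (assuming positive values)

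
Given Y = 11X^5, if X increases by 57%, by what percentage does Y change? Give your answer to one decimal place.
853.9%

For Y = 11X^5:
If X → X(1 + 0.57)
Then Y → Y · (1 + 0.57)^5
     ≈ Y · 9.5389

Percentage change = ((1 + 0.57)^5 − 1) × 100% ≈ 853.9%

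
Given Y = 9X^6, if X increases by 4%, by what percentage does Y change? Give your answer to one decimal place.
26.5%

For Y = 9X^6:
If X → X(1 + 0.04)
Then Y → Y · (1 + 0.04)^6
     ≈ Y · 1.2653

Percentage change = ((1 + 0.04)^6 − 1) × 100% ≈ 26.5%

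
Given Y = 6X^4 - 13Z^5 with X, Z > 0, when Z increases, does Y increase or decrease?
Y decreases

Taking the partial derivative:
∂Y/∂Z = -65Z^4

∂Y/∂Z = -65Z^4 < 0 (assuming positive values)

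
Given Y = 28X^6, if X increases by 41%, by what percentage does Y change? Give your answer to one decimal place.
685.8%

For Y = 28X^6:
If X → X(1 + 0.41)
Then Y → Y · (1 + 0.41)^6
     ≈ Y · 7.8580

Percentage change = ((1 + 0.41)^6 − 1) × 100% ≈ 685.8%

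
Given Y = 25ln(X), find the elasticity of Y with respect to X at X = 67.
Elasticity = 1/ln(67) ≈ 0.2378

Elasticity = (dY/dX) · (X/Y)

dY/dX = 25/X
At X = 67: dY/dX = 25/67, Y = 25·ln(67)

Elasticity = (25/67) · (67 / (25·ln(67))) = 1/ln(67) ≈ 0.2378

Interpretation: for a small percentage change in X, the percentage change in Y is approximately 0.24 times as large.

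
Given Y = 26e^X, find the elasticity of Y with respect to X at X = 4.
Elasticity = 4

Elasticity = (dY/dX) · (X/Y)

dY/dX = 26·e^X
At X = 4: dY/dX = 26·e^4, Y = 26·e^4

Elasticity = (26·e^4) · (4 / (26·e^4)) = 4

Interpretation: for a small percentage change in X, the percentage change in Y is approximately 4.00 times as large.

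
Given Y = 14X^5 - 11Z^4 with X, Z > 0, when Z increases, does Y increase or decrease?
Y decreases

Taking the partial derivative:
∂Y/∂Z = -44Z^3

∂Y/∂Z = -44Z^3 < 0 (assuming positive values)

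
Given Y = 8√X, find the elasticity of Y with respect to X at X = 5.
Elasticity = 1/2

Elasticity = (dY/dX) · (X/Y)

dY/dX = 4/√X
At X = 5: dY/dX = 4·√5/5, Y = 8·√5

Elasticity = (4·√5/5) · (5 / (8·√5)) = 1/2

Interpretation: for a small percentage change in X, the percentage change in Y is approximately 0.50 times as large.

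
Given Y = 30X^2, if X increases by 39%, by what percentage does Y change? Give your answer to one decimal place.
93.2%

For Y = 30X^2:
If X → X(1 + 0.39)
Then Y → Y · (1 + 0.39)^2
     = Y · 1.9321

Percentage change = ((1 + 0.39)^2 − 1) × 100% ≈ 93.2%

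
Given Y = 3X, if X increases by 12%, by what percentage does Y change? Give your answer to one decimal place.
12.0%

For Y = 3X:
If X → X(1 + 0.12)
Then Y → Y · (1 + 0.12)^1
     = Y · 1.1200

Percentage change = ((1 + 0.12)^1 − 1) × 100% = 12.0%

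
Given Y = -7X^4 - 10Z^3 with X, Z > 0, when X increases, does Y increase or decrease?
Y decreases

Taking the partial derivative:
∂Y/∂X = -28X^3

∂Y/∂X = -28X^3 < 0 (assuming positive values)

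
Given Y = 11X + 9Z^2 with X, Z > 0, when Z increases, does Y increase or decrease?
Y increases

Taking the partial derivative:
∂Y/∂Z = 18Z

∂Y/∂Z = 18Z > 0 (assuming positive values)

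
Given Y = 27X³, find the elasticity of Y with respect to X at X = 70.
Elasticity = 3

Elasticity = (dY/dX) · (X/Y)

dY/dX = 81·X²
At X = 70: dY/dX = 396900, Y = 9261000

Elasticity = 396900 · (70 / 9261000) = 3

Interpretation: for a small percentage change in X, the percentage change in Y is approximately 3.00 times as large.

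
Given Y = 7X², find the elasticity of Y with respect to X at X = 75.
Elasticity = 2

Elasticity = (dY/dX) · (X/Y)

dY/dX = 14·X
At X = 75: dY/dX = 1050, Y = 39375

Elasticity = 1050 · (75 / 39375) = 2

Interpretation: for a small percentage change in X, the percentage change in Y is approximately 2.00 times as large.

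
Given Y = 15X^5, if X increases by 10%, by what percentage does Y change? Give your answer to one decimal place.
61.1%

For Y = 15X^5:
If X → X(1 + 0.1)
Then Y → Y · (1 + 0.1)^5
     ≈ Y · 1.6105

Percentage change = ((1 + 0.1)^5 − 1) × 100% ≈ 61.1%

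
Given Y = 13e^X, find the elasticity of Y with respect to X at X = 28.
Elasticity = 28

Elasticity = (dY/dX) · (X/Y)

dY/dX = 13·e^X
At X = 28: dY/dX = 13·e^28, Y = 13·e^28

Elasticity = (13·e^28) · (28 / (13·e^28)) = 28

Interpretation: for a small percentage change in X, the percentage change in Y is approximately 28.00 times as large.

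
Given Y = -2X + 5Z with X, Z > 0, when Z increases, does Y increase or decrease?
Y increases

Taking the partial derivative:
∂Y/∂Z = 5

∂Y/∂Z = 5 > 0 (assuming positive values)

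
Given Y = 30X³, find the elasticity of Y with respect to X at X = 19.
Elasticity = 3

Elasticity = (dY/dX) · (X/Y)

dY/dX = 90·X²
At X = 19: dY/dX = 32490, Y = 205770

Elasticity = 32490 · (19 / 205770) = 3

Interpretation: for a small percentage change in X, the percentage change in Y is approximately 3.00 times as large.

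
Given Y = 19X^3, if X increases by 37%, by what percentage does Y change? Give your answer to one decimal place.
157.1%

For Y = 19X^3:
If X → X(1 + 0.37)
Then Y → Y · (1 + 0.37)^3
     ≈ Y · 2.5714

Percentage change = ((1 + 0.37)^3 − 1) × 100% ≈ 157.1%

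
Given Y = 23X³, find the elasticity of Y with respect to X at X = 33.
Elasticity = 3

Elasticity = (dY/dX) · (X/Y)

dY/dX = 69·X²
At X = 33: dY/dX = 75141, Y = 826551

Elasticity = 75141 · (33 / 826551) = 3

Interpretation: for a small percentage change in X, the percentage change in Y is approximately 3.00 times as large.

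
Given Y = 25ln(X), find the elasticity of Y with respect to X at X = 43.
Elasticity = 1/ln(43) ≈ 0.2659

Elasticity = (dY/dX) · (X/Y)

dY/dX = 25/X
At X = 43: dY/dX = 25/43, Y = 25·ln(43)

Elasticity = (25/43) · (43 / (25·ln(43))) = 1/ln(43) ≈ 0.2659

Interpretation: for a small percentage change in X, the percentage change in Y is approximately 0.27 times as large.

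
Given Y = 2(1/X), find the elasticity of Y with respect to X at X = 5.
Elasticity = -1

Elasticity = (dY/dX) · (X/Y)

dY/dX = -2/X²
At X = 5: dY/dX = -2/25, Y = 2/5

Elasticity = (-2/25) · (5 / (2/5)) = -1

Interpretation: for a small percentage change in X, the percentage change in Y is approximately -1.00 times as large.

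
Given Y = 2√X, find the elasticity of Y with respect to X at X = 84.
Elasticity = 1/2

Elasticity = (dY/dX) · (X/Y)

dY/dX = 1/√X
At X = 84: dY/dX = √21/42, Y = 4·√21

Elasticity = (√21/42) · (84 / (4·√21)) = 1/2

Interpretation: for a small percentage change in X, the percentage change in Y is approximately 0.50 times as large.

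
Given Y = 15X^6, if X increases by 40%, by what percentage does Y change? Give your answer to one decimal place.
653.0%

For Y = 15X^6:
If X → X(1 + 0.4)
Then Y → Y · (1 + 0.4)^6
     ≈ Y · 7.5295

Percentage change = ((1 + 0.4)^6 − 1) × 100% ≈ 653.0%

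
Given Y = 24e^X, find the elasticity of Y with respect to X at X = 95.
Elasticity = 95

Elasticity = (dY/dX) · (X/Y)

dY/dX = 24·e^X
At X = 95: dY/dX = 24·e^95, Y = 24·e^95

Elasticity = (24·e^95) · (95 / (24·e^95)) = 95

Interpretation: for a small percentage change in X, the percentage change in Y is approximately 95.00 times as large.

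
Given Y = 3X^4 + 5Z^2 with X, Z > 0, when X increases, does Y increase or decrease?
Y increases

Taking the partial derivative:
∂Y/∂X = 12X^3

∂Y/∂X = 12X^3 > 0 (assuming positive values)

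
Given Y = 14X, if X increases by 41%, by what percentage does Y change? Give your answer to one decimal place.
41.0%

For Y = 14X:
If X → X(1 + 0.41)
Then Y → Y · (1 + 0.41)^1
     = Y · 1.4100

Percentage change = ((1 + 0.41)^1 − 1) × 100% = 41.0%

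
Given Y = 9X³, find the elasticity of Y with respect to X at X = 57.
Elasticity = 3

Elasticity = (dY/dX) · (X/Y)

dY/dX = 27·X²
At X = 57: dY/dX = 87723, Y = 1666737

Elasticity = 87723 · (57 / 1666737) = 3

Interpretation: for a small percentage change in X, the percentage change in Y is approximately 3.00 times as large.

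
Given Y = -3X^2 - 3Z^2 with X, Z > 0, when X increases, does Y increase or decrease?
Y decreases

Taking the partial derivative:
∂Y/∂X = -6X

∂Y/∂X = -6X < 0 (assuming positive values)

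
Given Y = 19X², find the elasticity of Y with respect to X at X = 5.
Elasticity = 2

Elasticity = (dY/dX) · (X/Y)

dY/dX = 38·X
At X = 5: dY/dX = 190, Y = 475

Elasticity = 190 · (5 / 475) = 2

Interpretation: for a small percentage change in X, the percentage change in Y is approximately 2.00 times as large.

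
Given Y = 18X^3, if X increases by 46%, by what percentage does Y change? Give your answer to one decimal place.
211.2%

For Y = 18X^3:
If X → X(1 + 0.46)
Then Y → Y · (1 + 0.46)^3
     ≈ Y · 3.1121

Percentage change = ((1 + 0.46)^3 − 1) × 100% ≈ 211.2%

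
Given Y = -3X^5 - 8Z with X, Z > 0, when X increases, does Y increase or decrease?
Y decreases

Taking the partial derivative:
∂Y/∂X = -15X^4

∂Y/∂X = -15X^4 < 0 (assuming positive values)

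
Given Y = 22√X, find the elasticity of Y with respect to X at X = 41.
Elasticity = 1/2

Elasticity = (dY/dX) · (X/Y)

dY/dX = 11/√X
At X = 41: dY/dX = 11·√41/41, Y = 22·√41

Elasticity = (11·√41/41) · (41 / (22·√41)) = 1/2

Interpretation: for a small percentage change in X, the percentage change in Y is approximately 0.50 times as large.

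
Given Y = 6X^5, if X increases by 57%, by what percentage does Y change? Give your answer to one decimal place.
853.9%

For Y = 6X^5:
If X → X(1 + 0.57)
Then Y → Y · (1 + 0.57)^5
     ≈ Y · 9.5389

Percentage change = ((1 + 0.57)^5 − 1) × 100% ≈ 853.9%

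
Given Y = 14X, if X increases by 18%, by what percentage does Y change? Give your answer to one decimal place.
18.0%

For Y = 14X:
If X → X(1 + 0.18)
Then Y → Y · (1 + 0.18)^1
     = Y · 1.1800

Percentage change = ((1 + 0.18)^1 − 1) × 100% = 18.0%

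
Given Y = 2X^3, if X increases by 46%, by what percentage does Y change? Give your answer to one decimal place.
211.2%

For Y = 2X^3:
If X → X(1 + 0.46)
Then Y → Y · (1 + 0.46)^3
     ≈ Y · 3.1121

Percentage change = ((1 + 0.46)^3 − 1) × 100% ≈ 211.2%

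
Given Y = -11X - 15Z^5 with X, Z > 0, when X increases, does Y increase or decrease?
Y decreases

Taking the partial derivative:
∂Y/∂X = -11

∂Y/∂X = -11 < 0 (assuming positive values)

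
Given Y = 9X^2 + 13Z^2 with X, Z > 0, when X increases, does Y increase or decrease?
Y increases

Taking the partial derivative:
∂Y/∂X = 18X

∂Y/∂X = 18X > 0 (assuming positive values)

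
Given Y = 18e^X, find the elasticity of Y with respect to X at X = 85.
Elasticity = 85

Elasticity = (dY/dX) · (X/Y)

dY/dX = 18·e^X
At X = 85: dY/dX = 18·e^85, Y = 18·e^85

Elasticity = (18·e^85) · (85 / (18·e^85)) = 85

Interpretation: for a small percentage change in X, the percentage change in Y is approximately 85.00 times as large.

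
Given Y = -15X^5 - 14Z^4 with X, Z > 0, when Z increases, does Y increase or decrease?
Y decreases

Taking the partial derivative:
∂Y/∂Z = -56Z^3

∂Y/∂Z = -56Z^3 < 0 (assuming positive values)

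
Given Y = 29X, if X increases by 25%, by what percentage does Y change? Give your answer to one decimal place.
25.0%

For Y = 29X:
If X → X(1 + 0.25)
Then Y → Y · (1 + 0.25)^1
     = Y · 1.2500

Percentage change = ((1 + 0.25)^1 − 1) × 100% = 25.0%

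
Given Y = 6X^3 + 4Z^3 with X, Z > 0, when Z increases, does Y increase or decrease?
Y increases

Taking the partial derivative:
∂Y/∂Z = 12Z^2

∂Y/∂Z = 12Z^2 > 0 (assuming positive values)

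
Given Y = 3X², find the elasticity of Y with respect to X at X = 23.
Elasticity = 2

Elasticity = (dY/dX) · (X/Y)

dY/dX = 6·X
At X = 23: dY/dX = 138, Y = 1587

Elasticity = 138 · (23 / 1587) = 2

Interpretation: for a small percentage change in X, the percentage change in Y is approximately 2.00 times as large.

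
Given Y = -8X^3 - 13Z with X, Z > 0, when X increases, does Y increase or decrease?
Y decreases

Taking the partial derivative:
∂Y/∂X = -24X^2

∂Y/∂X = -24X^2 < 0 (assuming positive values)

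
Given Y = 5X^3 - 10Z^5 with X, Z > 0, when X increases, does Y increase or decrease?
Y increases

Taking the partial derivative:
∂Y/∂X = 15X^2

∂Y/∂X = 15X^2 > 0 (assuming positive values)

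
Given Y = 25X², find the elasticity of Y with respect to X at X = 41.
Elasticity = 2

Elasticity = (dY/dX) · (X/Y)

dY/dX = 50·X
At X = 41: dY/dX = 2050, Y = 42025

Elasticity = 2050 · (41 / 42025) = 2

Interpretation: for a small percentage change in X, the percentage change in Y is approximately 2.00 times as large.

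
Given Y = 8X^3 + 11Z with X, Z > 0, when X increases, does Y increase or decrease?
Y increases

Taking the partial derivative:
∂Y/∂X = 24X^2

∂Y/∂X = 24X^2 > 0 (assuming positive values)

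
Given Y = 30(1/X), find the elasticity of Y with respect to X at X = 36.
Elasticity = -1

Elasticity = (dY/dX) · (X/Y)

dY/dX = -30/X²
At X = 36: dY/dX = -5/216, Y = 5/6

Elasticity = (-5/216) · (36 / (5/6)) = -1

Interpretation: for a small percentage change in X, the percentage change in Y is approximately -1.00 times as large.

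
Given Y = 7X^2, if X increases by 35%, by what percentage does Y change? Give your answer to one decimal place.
82.3%

For Y = 7X^2:
If X → X(1 + 0.35)
Then Y → Y · (1 + 0.35)^2
     = Y · 1.8225

Percentage change = ((1 + 0.35)^2 − 1) × 100% ≈ 82.3%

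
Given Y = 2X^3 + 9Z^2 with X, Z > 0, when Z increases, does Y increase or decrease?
Y increases

Taking the partial derivative:
∂Y/∂Z = 18Z

∂Y/∂Z = 18Z > 0 (assuming positive values)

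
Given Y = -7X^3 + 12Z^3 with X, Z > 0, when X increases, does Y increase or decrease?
Y decreases

Taking the partial derivative:
∂Y/∂X = -21X^2

∂Y/∂X = -21X^2 < 0 (assuming positive values)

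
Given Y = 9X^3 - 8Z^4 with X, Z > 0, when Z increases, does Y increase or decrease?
Y decreases

Taking the partial derivative:
∂Y/∂Z = -32Z^3

∂Y/∂Z = -32Z^3 < 0 (assuming positive values)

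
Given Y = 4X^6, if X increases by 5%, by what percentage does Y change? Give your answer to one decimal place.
34.0%

For Y = 4X^6:
If X → X(1 + 0.05)
Then Y → Y · (1 + 0.05)^6
     ≈ Y · 1.3401

Percentage change = ((1 + 0.05)^6 − 1) × 100% ≈ 34.0%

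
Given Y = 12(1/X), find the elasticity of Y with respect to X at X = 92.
Elasticity = -1

Elasticity = (dY/dX) · (X/Y)

dY/dX = -12/X²
At X = 92: dY/dX = -3/2116, Y = 3/23

Elasticity = (-3/2116) · (92 / (3/23)) = -1

Interpretation: for a small percentage change in X, the percentage change in Y is approximately -1.00 times as large.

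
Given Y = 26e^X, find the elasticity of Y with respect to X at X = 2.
Elasticity = 2

Elasticity = (dY/dX) · (X/Y)

dY/dX = 26·e^X
At X = 2: dY/dX = 26·e^2, Y = 26·e^2

Elasticity = (26·e^2) · (2 / (26·e^2)) = 2

Interpretation: for a small percentage change in X, the percentage change in Y is approximately 2.00 times as large.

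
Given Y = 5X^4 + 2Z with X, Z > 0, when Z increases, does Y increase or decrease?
Y increases

Taking the partial derivative:
∂Y/∂Z = 2

∂Y/∂Z = 2 > 0 (assuming positive values)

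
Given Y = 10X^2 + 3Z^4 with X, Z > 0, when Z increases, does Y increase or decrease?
Y increases

Taking the partial derivative:
∂Y/∂Z = 12Z^3

∂Y/∂Z = 12Z^3 > 0 (assuming positive values)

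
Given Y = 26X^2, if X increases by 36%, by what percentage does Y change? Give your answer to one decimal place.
85.0%

For Y = 26X^2:
If X → X(1 + 0.36)
Then Y → Y · (1 + 0.36)^2
     = Y · 1.8496

Percentage change = ((1 + 0.36)^2 − 1) × 100% ≈ 85.0%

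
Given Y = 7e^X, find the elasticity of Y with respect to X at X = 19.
Elasticity = 19

Elasticity = (dY/dX) · (X/Y)

dY/dX = 7·e^X
At X = 19: dY/dX = 7·e^19, Y = 7·e^19

Elasticity = (7·e^19) · (19 / (7·e^19)) = 19

Interpretation: for a small percentage change in X, the percentage change in Y is approximately 19.00 times as large.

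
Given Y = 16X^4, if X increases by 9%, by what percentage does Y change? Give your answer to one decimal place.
41.2%

For Y = 16X^4:
If X → X(1 + 0.09)
Then Y → Y · (1 + 0.09)^4
     ≈ Y · 1.4116

Percentage change = ((1 + 0.09)^4 − 1) × 100% ≈ 41.2%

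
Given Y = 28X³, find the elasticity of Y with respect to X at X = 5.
Elasticity = 3

Elasticity = (dY/dX) · (X/Y)

dY/dX = 84·X²
At X = 5: dY/dX = 2100, Y = 3500

Elasticity = 2100 · (5 / 3500) = 3

Interpretation: for a small percentage change in X, the percentage change in Y is approximately 3.00 times as large.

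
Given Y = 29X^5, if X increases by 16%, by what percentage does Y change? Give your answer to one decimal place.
110.0%

For Y = 29X^5:
If X → X(1 + 0.16)
Then Y → Y · (1 + 0.16)^5
     ≈ Y · 2.1003

Percentage change = ((1 + 0.16)^5 − 1) × 100% ≈ 110.0%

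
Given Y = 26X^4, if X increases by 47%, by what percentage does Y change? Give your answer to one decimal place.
366.9%

For Y = 26X^4:
If X → X(1 + 0.47)
Then Y → Y · (1 + 0.47)^4
     ≈ Y · 4.6695

Percentage change = ((1 + 0.47)^4 − 1) × 100% ≈ 366.9%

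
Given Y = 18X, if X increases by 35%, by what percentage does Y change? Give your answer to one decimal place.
35.0%

For Y = 18X:
If X → X(1 + 0.35)
Then Y → Y · (1 + 0.35)^1
     = Y · 1.3500

Percentage change = ((1 + 0.35)^1 − 1) × 100% = 35.0%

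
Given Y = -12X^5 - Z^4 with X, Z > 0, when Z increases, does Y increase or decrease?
Y decreases

Taking the partial derivative:
∂Y/∂Z = -4Z^3

∂Y/∂Z = -4Z^3 < 0 (assuming positive values)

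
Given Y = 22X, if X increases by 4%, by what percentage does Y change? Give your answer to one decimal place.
4.0%

For Y = 22X:
If X → X(1 + 0.04)
Then Y → Y · (1 + 0.04)^1
     = Y · 1.0400

Percentage change = ((1 + 0.04)^1 − 1) × 100% = 4.0%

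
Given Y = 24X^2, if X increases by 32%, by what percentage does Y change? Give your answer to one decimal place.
74.2%

For Y = 24X^2:
If X → X(1 + 0.32)
Then Y → Y · (1 + 0.32)^2
     = Y · 1.7424

Percentage change = ((1 + 0.32)^2 − 1) × 100% ≈ 74.2%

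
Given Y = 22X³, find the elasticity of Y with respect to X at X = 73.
Elasticity = 3

Elasticity = (dY/dX) · (X/Y)

dY/dX = 66·X²
At X = 73: dY/dX = 351714, Y = 8558374

Elasticity = 351714 · (73 / 8558374) = 3

Interpretation: for a small percentage change in X, the percentage change in Y is approximately 3.00 times as large.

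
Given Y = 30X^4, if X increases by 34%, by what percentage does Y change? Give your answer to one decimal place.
222.4%

For Y = 30X^4:
If X → X(1 + 0.34)
Then Y → Y · (1 + 0.34)^4
     ≈ Y · 3.2242

Percentage change = ((1 + 0.34)^4 − 1) × 100% ≈ 222.4%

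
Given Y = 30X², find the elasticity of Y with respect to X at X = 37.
Elasticity = 2

Elasticity = (dY/dX) · (X/Y)

dY/dX = 60·X
At X = 37: dY/dX = 2220, Y = 41070

Elasticity = 2220 · (37 / 41070) = 2

Interpretation: for a small percentage change in X, the percentage change in Y is approximately 2.00 times as large.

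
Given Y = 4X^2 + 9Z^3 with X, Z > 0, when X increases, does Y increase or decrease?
Y increases

Taking the partial derivative:
∂Y/∂X = 8X

∂Y/∂X = 8X > 0 (assuming positive values)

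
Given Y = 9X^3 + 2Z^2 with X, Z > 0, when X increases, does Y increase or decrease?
Y increases

Taking the partial derivative:
∂Y/∂X = 27X^2

∂Y/∂X = 27X^2 > 0 (assuming positive values)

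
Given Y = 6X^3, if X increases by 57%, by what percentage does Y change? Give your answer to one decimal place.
287.0%

For Y = 6X^3:
If X → X(1 + 0.57)
Then Y → Y · (1 + 0.57)^3
     ≈ Y · 3.8699

Percentage change = ((1 + 0.57)^3 − 1) × 100% ≈ 287.0%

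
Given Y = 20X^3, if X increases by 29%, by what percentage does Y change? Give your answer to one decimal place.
114.7%

For Y = 20X^3:
If X → X(1 + 0.29)
Then Y → Y · (1 + 0.29)^3
     ≈ Y · 2.1467

Percentage change = ((1 + 0.29)^3 − 1) × 100% ≈ 114.7%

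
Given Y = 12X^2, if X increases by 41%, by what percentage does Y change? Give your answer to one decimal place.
98.8%

For Y = 12X^2:
If X → X(1 + 0.41)
Then Y → Y · (1 + 0.41)^2
     = Y · 1.9881

Percentage change = ((1 + 0.41)^2 − 1) × 100% ≈ 98.8%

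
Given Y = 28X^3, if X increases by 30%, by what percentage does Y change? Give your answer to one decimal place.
119.7%

For Y = 28X^3:
If X → X(1 + 0.3)
Then Y → Y · (1 + 0.3)^3
     = Y · 2.1970

Percentage change = ((1 + 0.3)^3 − 1) × 100% = 119.7%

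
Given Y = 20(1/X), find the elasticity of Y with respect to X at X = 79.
Elasticity = -1

Elasticity = (dY/dX) · (X/Y)

dY/dX = -20/X²
At X = 79: dY/dX = -20/6241, Y = 20/79

Elasticity = (-20/6241) · (79 / (20/79)) = -1

Interpretation: for a small percentage change in X, the percentage change in Y is approximately -1.00 times as large.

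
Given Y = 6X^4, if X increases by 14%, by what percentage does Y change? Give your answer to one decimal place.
68.9%

For Y = 6X^4:
If X → X(1 + 0.14)
Then Y → Y · (1 + 0.14)^4
     ≈ Y · 1.6890

Percentage change = ((1 + 0.14)^4 − 1) × 100% ≈ 68.9%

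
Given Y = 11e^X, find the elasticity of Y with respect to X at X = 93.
Elasticity = 93

Elasticity = (dY/dX) · (X/Y)

dY/dX = 11·e^X
At X = 93: dY/dX = 11·e^93, Y = 11·e^93

Elasticity = (11·e^93) · (93 / (11·e^93)) = 93

Interpretation: for a small percentage change in X, the percentage change in Y is approximately 93.00 times as large.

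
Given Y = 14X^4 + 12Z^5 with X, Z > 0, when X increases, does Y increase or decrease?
Y increases

Taking the partial derivative:
∂Y/∂X = 56X^3

∂Y/∂X = 56X^3 > 0 (assuming positive values)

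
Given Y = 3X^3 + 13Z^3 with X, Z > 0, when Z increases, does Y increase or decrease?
Y increases

Taking the partial derivative:
∂Y/∂Z = 39Z^2

∂Y/∂Z = 39Z^2 > 0 (assuming positive values)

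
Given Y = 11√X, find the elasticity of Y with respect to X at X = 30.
Elasticity = 1/2

Elasticity = (dY/dX) · (X/Y)

dY/dX = 11/(2·√X)
At X = 30: dY/dX = 11·√30/60, Y = 11·√30

Elasticity = (11·√30/60) · (30 / (11·√30)) = 1/2

Interpretation: for a small percentage change in X, the percentage change in Y is approximately 0.50 times as large.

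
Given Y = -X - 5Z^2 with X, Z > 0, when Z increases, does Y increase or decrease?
Y decreases

Taking the partial derivative:
∂Y/∂Z = -10Z

∂Y/∂Z = -10Z < 0 (assuming positive values)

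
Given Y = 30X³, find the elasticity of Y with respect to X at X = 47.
Elasticity = 3

Elasticity = (dY/dX) · (X/Y)

dY/dX = 90·X²
At X = 47: dY/dX = 198810, Y = 3114690

Elasticity = 198810 · (47 / 3114690) = 3

Interpretation: for a small percentage change in X, the percentage change in Y is approximately 3.00 times as large.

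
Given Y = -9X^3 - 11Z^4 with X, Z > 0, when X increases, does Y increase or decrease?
Y decreases

Taking the partial derivative:
∂Y/∂X = -27X^2

∂Y/∂X = -27X^2 < 0 (assuming positive values)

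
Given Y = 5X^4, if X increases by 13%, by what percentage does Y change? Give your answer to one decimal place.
63.0%

For Y = 5X^4:
If X → X(1 + 0.13)
Then Y → Y · (1 + 0.13)^4
     ≈ Y · 1.6305

Percentage change = ((1 + 0.13)^4 − 1) × 100% ≈ 63.0%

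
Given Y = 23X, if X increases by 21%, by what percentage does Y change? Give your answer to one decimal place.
21.0%

For Y = 23X:
If X → X(1 + 0.21)
Then Y → Y · (1 + 0.21)^1
     = Y · 1.2100

Percentage change = ((1 + 0.21)^1 − 1) × 100% = 21.0%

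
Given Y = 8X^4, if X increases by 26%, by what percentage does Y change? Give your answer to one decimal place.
152.0%

For Y = 8X^4:
If X → X(1 + 0.26)
Then Y → Y · (1 + 0.26)^4
     ≈ Y · 2.5205

Percentage change = ((1 + 0.26)^4 − 1) × 100% ≈ 152.0%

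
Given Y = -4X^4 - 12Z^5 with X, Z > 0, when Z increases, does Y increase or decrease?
Y decreases

Taking the partial derivative:
∂Y/∂Z = -60Z^4

∂Y/∂Z = -60Z^4 < 0 (assuming positive values)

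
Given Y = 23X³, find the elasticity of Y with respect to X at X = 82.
Elasticity = 3

Elasticity = (dY/dX) · (X/Y)

dY/dX = 69·X²
At X = 82: dY/dX = 463956, Y = 12681464

Elasticity = 463956 · (82 / 12681464) = 3

Interpretation: for a small percentage change in X, the percentage change in Y is approximately 3.00 times as large.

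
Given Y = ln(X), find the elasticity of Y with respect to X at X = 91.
Elasticity = 1/ln(91) ≈ 0.2217

Elasticity = (dY/dX) · (X/Y)

dY/dX = 1/X
At X = 91: dY/dX = 1/91, Y = ln(91)

Elasticity = (1/91) · (91 / (ln(91))) = 1/ln(91) ≈ 0.2217

Interpretation: for a small percentage change in X, the percentage change in Y is approximately 0.22 times as large.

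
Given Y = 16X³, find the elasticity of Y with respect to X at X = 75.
Elasticity = 3

Elasticity = (dY/dX) · (X/Y)

dY/dX = 48·X²
At X = 75: dY/dX = 270000, Y = 6750000

Elasticity = 270000 · (75 / 6750000) = 3

Interpretation: for a small percentage change in X, the percentage change in Y is approximately 3.00 times as large.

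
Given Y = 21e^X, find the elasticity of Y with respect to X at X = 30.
Elasticity = 30

Elasticity = (dY/dX) · (X/Y)

dY/dX = 21·e^X
At X = 30: dY/dX = 21·e^30, Y = 21·e^30

Elasticity = (21·e^30) · (30 / (21·e^30)) = 30

Interpretation: for a small percentage change in X, the percentage change in Y is approximately 30.00 times as large.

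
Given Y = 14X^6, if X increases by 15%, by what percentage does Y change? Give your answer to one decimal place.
131.3%

For Y = 14X^6:
If X → X(1 + 0.15)
Then Y → Y · (1 + 0.15)^6
     ≈ Y · 2.3131

Percentage change = ((1 + 0.15)^6 − 1) × 100% ≈ 131.3%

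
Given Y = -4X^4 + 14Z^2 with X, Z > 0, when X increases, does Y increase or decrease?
Y decreases

Taking the partial derivative:
∂Y/∂X = -16X^3

∂Y/∂X = -16X^3 < 0 (assuming positive values)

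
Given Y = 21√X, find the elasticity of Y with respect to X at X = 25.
Elasticity = 1/2

Elasticity = (dY/dX) · (X/Y)

dY/dX = 21/(2·√X)
At X = 25: dY/dX = 21/10, Y = 105

Elasticity = (21/10) · (25 / 105) = 1/2

Interpretation: for a small percentage change in X, the percentage change in Y is approximately 0.50 times as large.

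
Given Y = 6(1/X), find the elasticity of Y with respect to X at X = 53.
Elasticity = -1

Elasticity = (dY/dX) · (X/Y)

dY/dX = -6/X²
At X = 53: dY/dX = -6/2809, Y = 6/53

Elasticity = (-6/2809) · (53 / (6/53)) = -1

Interpretation: for a small percentage change in X, the percentage change in Y is approximately -1.00 times as large.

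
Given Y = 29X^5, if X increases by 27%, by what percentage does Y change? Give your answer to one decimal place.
230.4%

For Y = 29X^5:
If X → X(1 + 0.27)
Then Y → Y · (1 + 0.27)^5
     ≈ Y · 3.3038

Percentage change = ((1 + 0.27)^5 − 1) × 100% ≈ 230.4%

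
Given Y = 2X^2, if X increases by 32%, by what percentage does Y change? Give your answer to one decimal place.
74.2%

For Y = 2X^2:
If X → X(1 + 0.32)
Then Y → Y · (1 + 0.32)^2
     = Y · 1.7424

Percentage change = ((1 + 0.32)^2 − 1) × 100% ≈ 74.2%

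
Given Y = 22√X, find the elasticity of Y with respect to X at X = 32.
Elasticity = 1/2

Elasticity = (dY/dX) · (X/Y)

dY/dX = 11/√X
At X = 32: dY/dX = 11·√2/8, Y = 88·√2

Elasticity = (11·√2/8) · (32 / (88·√2)) = 1/2

Interpretation: for a small percentage change in X, the percentage change in Y is approximately 0.50 times as large.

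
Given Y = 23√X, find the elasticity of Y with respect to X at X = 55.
Elasticity = 1/2

Elasticity = (dY/dX) · (X/Y)

dY/dX = 23/(2·√X)
At X = 55: dY/dX = 23·√55/110, Y = 23·√55

Elasticity = (23·√55/110) · (55 / (23·√55)) = 1/2

Interpretation: for a small percentage change in X, the percentage change in Y is approximately 0.50 times as large.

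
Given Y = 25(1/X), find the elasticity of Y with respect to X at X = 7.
Elasticity = -1

Elasticity = (dY/dX) · (X/Y)

dY/dX = -25/X²
At X = 7: dY/dX = -25/49, Y = 25/7

Elasticity = (-25/49) · (7 / (25/7)) = -1

Interpretation: for a small percentage change in X, the percentage change in Y is approximately -1.00 times as large.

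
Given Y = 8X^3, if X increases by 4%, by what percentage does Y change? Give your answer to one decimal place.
12.5%

For Y = 8X^3:
If X → X(1 + 0.04)
Then Y → Y · (1 + 0.04)^3
     ≈ Y · 1.1249

Percentage change = ((1 + 0.04)^3 − 1) × 100% ≈ 12.5%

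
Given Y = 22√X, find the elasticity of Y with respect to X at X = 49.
Elasticity = 1/2

Elasticity = (dY/dX) · (X/Y)

dY/dX = 11/√X
At X = 49: dY/dX = 11/7, Y = 154

Elasticity = (11/7) · (49 / 154) = 1/2

Interpretation: for a small percentage change in X, the percentage change in Y is approximately 0.50 times as large.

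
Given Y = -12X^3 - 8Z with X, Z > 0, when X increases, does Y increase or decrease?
Y decreases

Taking the partial derivative:
∂Y/∂X = -36X^2

∂Y/∂X = -36X^2 < 0 (assuming positive values)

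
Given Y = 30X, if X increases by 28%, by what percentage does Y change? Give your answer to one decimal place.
28.0%

For Y = 30X:
If X → X(1 + 0.28)
Then Y → Y · (1 + 0.28)^1
     = Y · 1.2800

Percentage change = ((1 + 0.28)^1 − 1) × 100% = 28.0%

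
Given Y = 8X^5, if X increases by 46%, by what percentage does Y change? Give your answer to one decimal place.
563.4%

For Y = 8X^5:
If X → X(1 + 0.46)
Then Y → Y · (1 + 0.46)^5
     ≈ Y · 6.6338

Percentage change = ((1 + 0.46)^5 − 1) × 100% ≈ 563.4%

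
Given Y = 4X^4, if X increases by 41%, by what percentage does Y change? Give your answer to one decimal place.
295.3%

For Y = 4X^4:
If X → X(1 + 0.41)
Then Y → Y · (1 + 0.41)^4
     ≈ Y · 3.9525

Percentage change = ((1 + 0.41)^4 − 1) × 100% ≈ 295.3%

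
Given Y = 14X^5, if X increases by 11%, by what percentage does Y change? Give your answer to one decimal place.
68.5%

For Y = 14X^5:
If X → X(1 + 0.11)
Then Y → Y · (1 + 0.11)^5
     ≈ Y · 1.6851

Percentage change = ((1 + 0.11)^5 − 1) × 100% ≈ 68.5%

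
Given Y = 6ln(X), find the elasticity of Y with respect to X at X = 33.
Elasticity = 1/ln(33) ≈ 0.2860

Elasticity = (dY/dX) · (X/Y)

dY/dX = 6/X
At X = 33: dY/dX = 2/11, Y = 6·ln(33)

Elasticity = (2/11) · (33 / (6·ln(33))) = 1/ln(33) ≈ 0.2860

Interpretation: for a small percentage change in X, the percentage change in Y is approximately 0.29 times as large.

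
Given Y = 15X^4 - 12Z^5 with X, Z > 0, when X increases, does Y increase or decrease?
Y increases

Taking the partial derivative:
∂Y/∂X = 60X^3

∂Y/∂X = 60X^3 > 0 (assuming positive values)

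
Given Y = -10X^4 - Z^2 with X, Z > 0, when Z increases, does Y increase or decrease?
Y decreases

Taking the partial derivative:
∂Y/∂Z = -2Z

∂Y/∂Z = -2Z < 0 (assuming positive values)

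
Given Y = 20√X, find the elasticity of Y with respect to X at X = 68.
Elasticity = 1/2

Elasticity = (dY/dX) · (X/Y)

dY/dX = 10/√X
At X = 68: dY/dX = 5·√17/17, Y = 40·√17

Elasticity = (5·√17/17) · (68 / (40·√17)) = 1/2

Interpretation: for a small percentage change in X, the percentage change in Y is approximately 0.50 times as large.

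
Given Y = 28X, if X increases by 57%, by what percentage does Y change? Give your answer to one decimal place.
57.0%

For Y = 28X:
If X → X(1 + 0.57)
Then Y → Y · (1 + 0.57)^1
     = Y · 1.5700

Percentage change = ((1 + 0.57)^1 − 1) × 100% = 57.0%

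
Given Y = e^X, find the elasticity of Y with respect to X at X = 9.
Elasticity = 9

Elasticity = (dY/dX) · (X/Y)

dY/dX = e^X
At X = 9: dY/dX = e^9, Y = e^9

Elasticity = (e^9) · (9 / (e^9)) = 9

Interpretation: for a small percentage change in X, the percentage change in Y is approximately 9.00 times as large.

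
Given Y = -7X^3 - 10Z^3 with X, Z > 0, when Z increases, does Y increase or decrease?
Y decreases

Taking the partial derivative:
∂Y/∂Z = -30Z^2

∂Y/∂Z = -30Z^2 < 0 (assuming positive values)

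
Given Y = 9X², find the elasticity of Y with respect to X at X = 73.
Elasticity = 2

Elasticity = (dY/dX) · (X/Y)

dY/dX = 18·X
At X = 73: dY/dX = 1314, Y = 47961

Elasticity = 1314 · (73 / 47961) = 2

Interpretation: for a small percentage change in X, the percentage change in Y is approximately 2.00 times as large.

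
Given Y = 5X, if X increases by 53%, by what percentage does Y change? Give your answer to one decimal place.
53.0%

For Y = 5X:
If X → X(1 + 0.53)
Then Y → Y · (1 + 0.53)^1
     = Y · 1.5300

Percentage change = ((1 + 0.53)^1 − 1) × 100% = 53.0%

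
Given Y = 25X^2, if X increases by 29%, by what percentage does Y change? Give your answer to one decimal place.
66.4%

For Y = 25X^2:
If X → X(1 + 0.29)
Then Y → Y · (1 + 0.29)^2
     = Y · 1.6641

Percentage change = ((1 + 0.29)^2 − 1) × 100% ≈ 66.4%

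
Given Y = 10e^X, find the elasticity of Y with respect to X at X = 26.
Elasticity = 26

Elasticity = (dY/dX) · (X/Y)

dY/dX = 10·e^X
At X = 26: dY/dX = 10·e^26, Y = 10·e^26

Elasticity = (10·e^26) · (26 / (10·e^26)) = 26

Interpretation: for a small percentage change in X, the percentage change in Y is approximately 26.00 times as large.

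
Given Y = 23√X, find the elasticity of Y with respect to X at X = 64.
Elasticity = 1/2

Elasticity = (dY/dX) · (X/Y)

dY/dX = 23/(2·√X)
At X = 64: dY/dX = 23/16, Y = 184

Elasticity = (23/16) · (64 / 184) = 1/2

Interpretation: for a small percentage change in X, the percentage change in Y is approximately 0.50 times as large.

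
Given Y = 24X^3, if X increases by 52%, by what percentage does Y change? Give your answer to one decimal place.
251.2%

For Y = 24X^3:
If X → X(1 + 0.52)
Then Y → Y · (1 + 0.52)^3
     ≈ Y · 3.5118

Percentage change = ((1 + 0.52)^3 − 1) × 100% ≈ 251.2%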